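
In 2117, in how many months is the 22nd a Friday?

2

Check the 22nd of each month of 2117: Jan 22: Fri, Feb 22: Mon, Mar 22: Mon, Apr 22: Thu, May 22: Sat, Jun 22: Tue, Jul 22: Thu, Aug 22: Sun, Sep 22: Wed, Oct 22: Fri, Nov 22: Mon, Dec 22: Wed.
Friday occurs in January, October — 2 months.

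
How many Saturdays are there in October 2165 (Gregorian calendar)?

4

October 2165 has 31 days and begins on Tuesday.
The first Saturday is October 5.
Saturdays fall on 5, 12, 19, 26 — that's 4.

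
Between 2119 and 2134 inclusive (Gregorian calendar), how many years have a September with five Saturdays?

5

September has 30 days; it has five Saturdays when Saturday falls among the first (month-length − 28) days — i.e. when September 1 is one of Saturday/Friday.
September 1 by year: 2119:Fri✓ 2120:Sun 2121:Mon 2122:Tue 2123:Wed 2124:Fri✓ 2125:Sat✓ 2126:Sun 2127:Mon 2128:Wed 2129:Thu 2130:Fri✓ 2131:Sat✓ 2132:Mon 2133:Tue 2134:Wed
Years with five Saturdays: 2119, 2124, 2125, 2130, 2131 → 5.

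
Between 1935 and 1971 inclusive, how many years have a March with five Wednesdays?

March has 31 days; it has five Wednesdays when Wednesday falls among the first (month-length − 28) days — i.e. when March 1 is one of Wednesday/Tuesday/Monday.
March 1 by year: 1935:Fri 1936:Sun 1937:Mon✓ 1938:Tue✓ 1939:Wed✓ 1940:Fri 1941:Sat 1942:Sun 1943:Mon✓ 1944:Wed✓ 1945:Thu 1946:Fri 1947:Sat 1948:Mon✓ 1949:Tue✓ …(7 more)… 1957:Fri 1958:Sat 1959:Sun 1960:Tue✓ 1961:Wed✓ 1962:Thu 1963:Fri 1964:Sun 1965:Mon✓ 1966:Tue✓ 1967:Wed✓ 1968:Fri 1969:Sat 1970:Sun 1971:Mon✓
Years with five Wednesdays: 1937, 1938, 1939, 1943, 1944, 1948, 1949, 1950, 1954, 1955, 1960, 1961, 1965, 1966, 1967, 1971 → 16.

16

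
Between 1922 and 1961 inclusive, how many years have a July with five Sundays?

July has 31 days; it has five Sundays when Sunday falls among the first (month-length − 28) days — i.e. when July 1 is one of Sunday/Saturday/Friday.
July 1 by year: 1922:Sat✓ 1923:Sun✓ 1924:Tue 1925:Wed 1926:Thu 1927:Fri✓ 1928:Sun✓ 1929:Mon 1930:Tue 1931:Wed 1932:Fri✓ 1933:Sat✓ 1934:Sun✓ 1935:Mon 1936:Wed …(10 more)… 1947:Tue 1948:Thu 1949:Fri✓ 1950:Sat✓ 1951:Sun✓ 1952:Tue 1953:Wed 1954:Thu 1955:Fri✓ 1956:Sun✓ 1957:Mon 1958:Tue 1959:Wed 1960:Fri✓ 1961:Sat✓
Years with five Sundays: 1922, 1923, 1927, 1928, 1932, 1933, 1934, 1938, 1939, 1944, 1945, 1949, 1950, 1951, 1955, 1956, 1960, 1961 → 18.

18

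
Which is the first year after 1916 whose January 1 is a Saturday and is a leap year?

1944

Jan 1 advances by 2 weekdays after a leap year and by 1 after a common year.
1916: Jan 1 is Saturday (leap).
1917: Monday
1918: Tuesday
1919: Wednesday
1920: Thursday (leap)
1921: Saturday
1922: Sunday
1923: Monday
1924: Tuesday (leap)
1925: Thursday
1926: Friday
1927: Saturday
1928: Sunday (leap)
1929: Tuesday
1930: Wednesday
1931: Thursday
1932: Friday (leap)
1933: Sunday
1934: Monday
1935: Tuesday
1936: Wednesday (leap)
1937: Friday
1938: Saturday
1939: Sunday
1940: Monday (leap)
1941: Wednesday
1942: Thursday
1943: Friday
1944: Saturday (leap)
1944 begins on a Saturday and is a leap year.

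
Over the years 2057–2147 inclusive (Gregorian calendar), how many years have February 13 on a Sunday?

Track February 13's weekday year by year (advancing +1, or +2 across a Feb 29):
  2057: Tue  2058: Wed (+1)  2059: Thu (+1)  2060: Fri (+1)  2061: Sun (+2) ✓
  2062: Mon (+1)  2063: Tue (+1)  2064: Wed (+1)  2065: Fri (+2)  2066: Sat (+1)
  2067: Sun (+1) ✓  2068: Mon (+1)  2069: Wed (+2)  2070: Thu (+1)  … (63 more years) …
  2134: Sat (+1)  2135: Sun (+1) ✓  2136: Mon (+1)  2137: Wed (+2)  2138: Thu (+1)
  2139: Fri (+1)  2140: Sat (+1)  2141: Mon (+2)  2142: Tue (+1)  2143: Wed (+1)
  2144: Thu (+1)  2145: Sat (+2)  2146: Sun (+1) ✓  2147: Mon (+1)
Sunday years: 2061, 2067, 2078, 2084, 2089, 2095, 2101, 2107, 2118, 2124, 2129, 2135, 2146 — 13 in total.

13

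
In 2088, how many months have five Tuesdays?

4

A month of length L has five Tuesdays iff its first Tuesday is on day ≤ L−28 (so day 1–3 in a 31-day month, 1–2 in a 30-day month, day 1 in a leap February).
Checking each month of 2088: Jan starts Thu (31d); Feb starts Sun (29d); Mar starts Mon (31d) ✓; Apr starts Thu (30d); May starts Sat (31d); Jun starts Tue (30d) ✓; Jul starts Thu (31d); Aug starts Sun (31d) ✓; Sep starts Wed (30d); Oct starts Fri (31d); Nov starts Mon (30d) ✓; Dec starts Wed (31d).
Five-Tuesday months: March, June, August, November → 4.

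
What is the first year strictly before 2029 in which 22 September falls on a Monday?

2025

From one year to the next, a fixed date's weekday advances by 1, or by 2 when a Feb 29 lies between the two dates.
2029: September 22 is Saturday.
2028: Friday (−1)
2027: Wednesday (−2)
2026: Tuesday (−1)
2025: Monday (−1)
22 September falls on a Monday in 2025.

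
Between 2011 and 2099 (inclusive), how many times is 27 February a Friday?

Track 27 February's weekday year by year (advancing +1, or +2 across a Feb 29):
  2011: Sun  2012: Mon (+1)  2013: Wed (+2)  2014: Thu (+1)  2015: Fri (+1) ✓
  2016: Sat (+1)  2017: Mon (+2)  2018: Tue (+1)  2019: Wed (+1)  2020: Thu (+1)
  2021: Sat (+2)  2022: Sun (+1)  2023: Mon (+1)  2024: Tue (+1)  … (61 more years) …
  2086: Wed (+1)  2087: Thu (+1)  2088: Fri (+1) ✓  2089: Sun (+2)  2090: Mon (+1)
  2091: Tue (+1)  2092: Wed (+1)  2093: Fri (+2) ✓  2094: Sat (+1)  2095: Sun (+1)
  2096: Mon (+1)  2097: Wed (+2)  2098: Thu (+1)  2099: Fri (+1) ✓
Friday years: 2015, 2026, 2032, 2037, 2043, 2054, 2060, 2065, 2071, 2082, 2088, 2093, 2099 — 13 in total.

13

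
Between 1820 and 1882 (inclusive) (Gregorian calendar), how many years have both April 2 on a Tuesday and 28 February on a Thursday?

Check each year's weekday for April 2 and 28 February:
  1820: Sun/Mon  1821: Mon/Wed  1822: Tue/Thu ✓  1823: Wed/Fri  1824: Fri/Sat  1825: Sat/Mon  1826: Sun/Tue  1827: Mon/Wed  1828: Wed/Thu  1829: Thu/Sat  1830: Fri/Sun  1831: Sat/Mon  1832: Mon/Tue  1833: Tue/Thu ✓  …(35 more)…  1869: Fri/Sun  1870: Sat/Mon  1871: Sun/Tue  1872: Tue/Wed  1873: Wed/Fri  1874: Thu/Sat  1875: Fri/Sun  1876: Sun/Mon  1877: Mon/Wed  1878: Tue/Thu ✓  1879: Wed/Fri  1880: Fri/Sat  1881: Sat/Mon  1882: Sun/Tue
Both conditions hold in: 1822, 1833, 1839, 1850, 1861, 1867, 1878 — 7.

7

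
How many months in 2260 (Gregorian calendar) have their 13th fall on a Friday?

3

Check the 13th of each month of 2260: Jan 13: Fri, Feb 13: Mon, Mar 13: Tue, Apr 13: Fri, May 13: Sun, Jun 13: Wed, Jul 13: Fri, Aug 13: Mon, Sep 13: Thu, Oct 13: Sat, Nov 13: Tue, Dec 13: Thu.
Friday occurs in January, April, July — 3 months.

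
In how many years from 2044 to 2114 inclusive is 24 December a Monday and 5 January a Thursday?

3

Check each year's weekday for 24 December and 5 January:
  2044: Sat/Tue  2045: Sun/Thu  2046: Mon/Fri  2047: Tue/Sat  2048: Thu/Sun  2049: Fri/Tue  2050: Sat/Wed  2051: Sun/Thu  2052: Tue/Fri  2053: Wed/Sun  2054: Thu/Mon  2055: Fri/Tue  2056: Sun/Wed  2057: Mon/Fri  …(43 more)…  2101: Sat/Wed  2102: Sun/Thu  2103: Mon/Fri  2104: Wed/Sat  2105: Thu/Mon  2106: Fri/Tue  2107: Sat/Wed  2108: Mon/Thu ✓  2109: Tue/Sat  2110: Wed/Sun  2111: Thu/Mon  2112: Sat/Tue  2113: Sun/Thu  2114: Mon/Fri
Both conditions hold in: 2068, 2096, 2108 — 3.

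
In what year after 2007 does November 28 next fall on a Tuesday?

2017

From one year to the next, a fixed date's weekday advances by 1, or by 2 when a Feb 29 lies between the two dates.
2007: November 28 is Wednesday.
2008: Friday (+2)
2009: Saturday (+1)
2010: Sunday (+1)
2011: Monday (+1)
2012: Wednesday (+2)
2013: Thursday (+1)
2014: Friday (+1)
2015: Saturday (+1)
2016: Monday (+2)
2017: Tuesday (+1)
November 28 falls on a Tuesday in 2017.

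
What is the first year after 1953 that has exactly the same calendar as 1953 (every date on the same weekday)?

1959

Two years share a calendar iff Jan 1 falls on the same weekday and both are leap or both are common. 1953: Jan 1 is Thursday, common year.
1954: Jan 1 Friday, common
1955: Jan 1 Saturday, common
1956: Jan 1 Sunday, leap
1957: Jan 1 Tuesday, common
1958: Jan 1 Wednesday, common
1959: Jan 1 Thursday, common
1959 matches on both conditions.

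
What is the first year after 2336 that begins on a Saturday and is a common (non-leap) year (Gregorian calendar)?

Jan 1 advances by 2 weekdays after a leap year and by 1 after a common year.
2336: Jan 1 is Wednesday (leap).
2337: Friday
2338: Saturday
2338 begins on a Saturday and is a common year.

2338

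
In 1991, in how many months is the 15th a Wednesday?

1

Check the 15th of each month of 1991: Jan 15: Tue, Feb 15: Fri, Mar 15: Fri, Apr 15: Mon, May 15: Wed, Jun 15: Sat, Jul 15: Mon, Aug 15: Thu, Sep 15: Sun, Oct 15: Tue, Nov 15: Fri, Dec 15: Sun.
Wednesday occurs in May — 1 month.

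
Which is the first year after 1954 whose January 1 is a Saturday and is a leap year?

1972

Jan 1 advances by 2 weekdays after a leap year and by 1 after a common year.
1954: Jan 1 is Friday.
1955: Saturday
1956: Sunday (leap)
1957: Tuesday
1958: Wednesday
1959: Thursday
1960: Friday (leap)
1961: Sunday
1962: Monday
1963: Tuesday
1964: Wednesday (leap)
1965: Friday
1966: Saturday
1967: Sunday
1968: Monday (leap)
1969: Wednesday
1970: Thursday
1971: Friday
1972: Saturday (leap)
1972 begins on a Saturday and is a leap year.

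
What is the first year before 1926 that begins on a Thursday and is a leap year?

Jan 1 advances by 2 weekdays after a leap year and by 1 after a common year.
1926: Jan 1 is Friday.
1925: Thursday
1924: Tuesday (leap)
1923: Monday
1922: Sunday
1921: Saturday
1920: Thursday (leap)
1920 begins on a Thursday and is a leap year.

1920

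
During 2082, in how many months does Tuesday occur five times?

4

A month of length L has five Tuesdays iff its first Tuesday is on day ≤ L−28 (so day 1–3 in a 31-day month, 1–2 in a 30-day month, day 1 in a leap February).
Checking each month of 2082: Jan starts Thu (31d); Feb starts Sun (28d); Mar starts Sun (31d) ✓; Apr starts Wed (30d); May starts Fri (31d); Jun starts Mon (30d) ✓; Jul starts Wed (31d); Aug starts Sat (31d); Sep starts Tue (30d) ✓; Oct starts Thu (31d); Nov starts Sun (30d); Dec starts Tue (31d) ✓.
Five-Tuesday months: March, June, September, December → 4.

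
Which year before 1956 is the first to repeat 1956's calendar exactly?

Two years share a calendar iff Jan 1 falls on the same weekday and both are leap or both are common. 1956: Jan 1 is Sunday, leap year.
1955: Jan 1 Saturday, common
1954: Jan 1 Friday, common
1953: Jan 1 Thursday, common
1952: Jan 1 Tuesday, leap
1951: Jan 1 Monday, common
1950: Jan 1 Sunday, common
1949: Jan 1 Saturday, common
1948: Jan 1 Thursday, leap
1947: Jan 1 Wednesday, common
1946: Jan 1 Tuesday, common
1945: Jan 1 Monday, common
1944: Jan 1 Saturday, leap
1943: Jan 1 Friday, common
1942: Jan 1 Thursday, common
1941: Jan 1 Wednesday, common
1940: Jan 1 Monday, leap
1939: Jan 1 Sunday, common
1938: Jan 1 Saturday, common
1937: Jan 1 Friday, common
1936: Jan 1 Wednesday, leap
1935: Jan 1 Tuesday, common
1934: Jan 1 Monday, common
1933: Jan 1 Sunday, common
1932: Jan 1 Friday, leap
1931: Jan 1 Thursday, common
1930: Jan 1 Wednesday, common
1929: Jan 1 Tuesday, common
1928: Jan 1 Sunday, leap
1928 matches on both conditions.

1928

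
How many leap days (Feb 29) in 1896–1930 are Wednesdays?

Leap years in 1896–1930: 8 of them.
Feb 29 weekday advances by 5 (mod 7) from one leap year to the next four years later (or differs when a century non-leap intervenes).
Leap-day weekdays: 1896:Sat 1904:Mon 1908:Sat 1912:Thu 1916:Tue 1920:Sun 1924:Fri 1928:Wed✓
Wednesday: 1928 → 1.

1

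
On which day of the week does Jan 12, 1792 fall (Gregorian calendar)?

Thursday

January 1, 1792 is a Sunday.
January 12 is day 12 of the year, i.e. 11 days after Jan 1.
11 mod 7 = 4, so advance 4 weekdays from Sunday: Thursday.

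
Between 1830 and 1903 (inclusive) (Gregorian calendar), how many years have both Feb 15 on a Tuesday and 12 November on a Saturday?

8

Check each year's weekday for Feb 15 and 12 November:
  1830: Mon/Fri  1831: Tue/Sat ✓  1832: Wed/Mon  1833: Fri/Tue  1834: Sat/Wed  1835: Sun/Thu  1836: Mon/Sat  1837: Wed/Sun  1838: Thu/Mon  1839: Fri/Tue  1840: Sat/Thu  1841: Mon/Fri  1842: Tue/Sat ✓  1843: Wed/Sun  …(46 more)…  1890: Sat/Wed  1891: Sun/Thu  1892: Mon/Sat  1893: Wed/Sun  1894: Thu/Mon  1895: Fri/Tue  1896: Sat/Thu  1897: Mon/Fri  1898: Tue/Sat ✓  1899: Wed/Sun  1900: Thu/Mon  1901: Fri/Tue  1902: Sat/Wed  1903: Sun/Thu
Both conditions hold in: 1831, 1842, 1853, 1859, 1870, 1881, 1887, 1898 — 8.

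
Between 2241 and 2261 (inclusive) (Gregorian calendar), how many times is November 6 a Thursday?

Track November 6's weekday year by year (advancing +1, or +2 across a Feb 29):
  2241: Sat  2242: Sun (+1)  2243: Mon (+1)  2244: Wed (+2)  2245: Thu (+1) ✓
  2246: Fri (+1)  2247: Sat (+1)  2248: Mon (+2)  2249: Tue (+1)  2250: Wed (+1)
  2251: Thu (+1) ✓  2252: Sat (+2)  2253: Sun (+1)  2254: Mon (+1)  2255: Tue (+1)
  2256: Thu (+2) ✓  2257: Fri (+1)  2258: Sat (+1)  2259: Sun (+1)  2260: Tue (+2)
  2261: Wed (+1)
Thursday years: 2245, 2251, 2256 — 3 in total.

3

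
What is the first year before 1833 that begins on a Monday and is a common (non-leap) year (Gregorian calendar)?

1827

Jan 1 advances by 2 weekdays after a leap year and by 1 after a common year.
1833: Jan 1 is Tuesday.
1832: Sunday (leap)
1831: Saturday
1830: Friday
1829: Thursday
1828: Tuesday (leap)
1827: Monday
1827 begins on a Monday and is a common year.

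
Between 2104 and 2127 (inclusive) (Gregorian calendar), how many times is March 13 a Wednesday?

Track March 13's weekday year by year (advancing +1, or +2 across a Feb 29):
  2104: Thu  2105: Fri (+1)  2106: Sat (+1)  2107: Sun (+1)  2108: Tue (+2)
  2109: Wed (+1) ✓  2110: Thu (+1)  2111: Fri (+1)  2112: Sun (+2)  2113: Mon (+1)
  2114: Tue (+1)  2115: Wed (+1) ✓  2116: Fri (+2)  2117: Sat (+1)  2118: Sun (+1)
  2119: Mon (+1)  2120: Wed (+2) ✓  2121: Thu (+1)  2122: Fri (+1)  2123: Sat (+1)
  2124: Mon (+2)  2125: Tue (+1)  2126: Wed (+1) ✓  2127: Thu (+1)
Wednesday years: 2109, 2115, 2120, 2126 — 4 in total.

4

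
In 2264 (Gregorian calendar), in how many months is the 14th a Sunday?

2

Check the 14th of each month of 2264: Jan 14: Thu, Feb 14: Sun, Mar 14: Mon, Apr 14: Thu, May 14: Sat, Jun 14: Tue, Jul 14: Thu, Aug 14: Sun, Sep 14: Wed, Oct 14: Fri, Nov 14: Mon, Dec 14: Wed.
Sunday occurs in February, August — 2 months.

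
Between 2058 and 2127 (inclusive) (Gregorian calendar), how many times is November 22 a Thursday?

Track November 22's weekday year by year (advancing +1, or +2 across a Feb 29):
  2058: Fri  2059: Sat (+1)  2060: Mon (+2)  2061: Tue (+1)  2062: Wed (+1)
  2063: Thu (+1) ✓  2064: Sat (+2)  2065: Sun (+1)  2066: Mon (+1)  2067: Tue (+1)
  2068: Thu (+2) ✓  2069: Fri (+1)  2070: Sat (+1)  2071: Sun (+1)  … (42 more years) …
  2114: Thu (+1) ✓  2115: Fri (+1)  2116: Sun (+2)  2117: Mon (+1)  2118: Tue (+1)
  2119: Wed (+1)  2120: Fri (+2)  2121: Sat (+1)  2122: Sun (+1)  2123: Mon (+1)
  2124: Wed (+2)  2125: Thu (+1) ✓  2126: Fri (+1)  2127: Sat (+1)
Thursday years: 2063, 2068, 2074, 2085, 2091, 2096, 2103, 2108, 2114, 2125 — 10 in total.

10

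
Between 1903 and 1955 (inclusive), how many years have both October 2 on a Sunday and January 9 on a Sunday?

Check each year's weekday for October 2 and January 9:
  1903: Fri/Fri  1904: Sun/Sat  1905: Mon/Mon  1906: Tue/Tue  1907: Wed/Wed  1908: Fri/Thu  1909: Sat/Sat  1910: Sun/Sun ✓  1911: Mon/Mon  1912: Wed/Tue  1913: Thu/Thu  1914: Fri/Fri  1915: Sat/Sat  1916: Mon/Sun  …(25 more)…  1942: Fri/Fri  1943: Sat/Sat  1944: Mon/Sun  1945: Tue/Tue  1946: Wed/Wed  1947: Thu/Thu  1948: Sat/Fri  1949: Sun/Sun ✓  1950: Mon/Mon  1951: Tue/Tue  1952: Thu/Wed  1953: Fri/Fri  1954: Sat/Sat  1955: Sun/Sun ✓
Both conditions hold in: 1910, 1921, 1927, 1938, 1949, 1955 — 6.

6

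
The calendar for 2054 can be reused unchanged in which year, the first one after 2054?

Two years share a calendar iff Jan 1 falls on the same weekday and both are leap or both are common. 2054: Jan 1 is Thursday, common year.
2055: Jan 1 Friday, common
2056: Jan 1 Saturday, leap
2057: Jan 1 Monday, common
2058: Jan 1 Tuesday, common
2059: Jan 1 Wednesday, common
2060: Jan 1 Thursday, leap
2061: Jan 1 Saturday, common
2062: Jan 1 Sunday, common
2063: Jan 1 Monday, common
2064: Jan 1 Tuesday, leap
2065: Jan 1 Thursday, common
2065 matches on both conditions.

2065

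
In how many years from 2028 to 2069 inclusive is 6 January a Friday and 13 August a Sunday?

4

Check each year's weekday for 6 January and 13 August:
  2028: Thu/Sun  2029: Sat/Mon  2030: Sun/Tue  2031: Mon/Wed  2032: Tue/Fri  2033: Thu/Sat  2034: Fri/Sun ✓  2035: Sat/Mon  2036: Sun/Wed  2037: Tue/Thu  2038: Wed/Fri  2039: Thu/Sat  2040: Fri/Mon  2041: Sun/Tue  …(14 more)…  2056: Thu/Sun  2057: Sat/Mon  2058: Sun/Tue  2059: Mon/Wed  2060: Tue/Fri  2061: Thu/Sat  2062: Fri/Sun ✓  2063: Sat/Mon  2064: Sun/Wed  2065: Tue/Thu  2066: Wed/Fri  2067: Thu/Sat  2068: Fri/Mon  2069: Sun/Tue
Both conditions hold in: 2034, 2045, 2051, 2062 — 4.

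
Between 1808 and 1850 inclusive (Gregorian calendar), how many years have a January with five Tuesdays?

19

January has 31 days; it has five Tuesdays when Tuesday falls among the first (month-length − 28) days — i.e. when January 1 is one of Tuesday/Monday/Sunday.
January 1 by year: 1808:Fri 1809:Sun✓ 1810:Mon✓ 1811:Tue✓ 1812:Wed 1813:Fri 1814:Sat 1815:Sun✓ 1816:Mon✓ 1817:Wed 1818:Thu 1819:Fri 1820:Sat 1821:Mon✓ 1822:Tue✓ …(13 more)… 1836:Fri 1837:Sun✓ 1838:Mon✓ 1839:Tue✓ 1840:Wed 1841:Fri 1842:Sat 1843:Sun✓ 1844:Mon✓ 1845:Wed 1846:Thu 1847:Fri 1848:Sat 1849:Mon✓ 1850:Tue✓
Years with five Tuesdays: 1809, 1810, 1811, 1815, 1816, 1821, 1822, 1826, 1827, 1828, 1832, 1833, 1837, 1838, 1839, 1843, 1844, 1849, 1850 → 19.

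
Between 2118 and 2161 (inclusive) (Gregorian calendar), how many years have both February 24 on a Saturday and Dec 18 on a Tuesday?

Check each year's weekday for February 24 and Dec 18:
  2118: Thu/Sun  2119: Fri/Mon  2120: Sat/Wed  2121: Mon/Thu  2122: Tue/Fri  2123: Wed/Sat  2124: Thu/Mon  2125: Sat/Tue ✓  2126: Sun/Wed  2127: Mon/Thu  2128: Tue/Sat  2129: Thu/Sun  2130: Fri/Mon  2131: Sat/Tue ✓  …(16 more)…  2148: Sat/Wed  2149: Mon/Thu  2150: Tue/Fri  2151: Wed/Sat  2152: Thu/Mon  2153: Sat/Tue ✓  2154: Sun/Wed  2155: Mon/Thu  2156: Tue/Sat  2157: Thu/Sun  2158: Fri/Mon  2159: Sat/Tue ✓  2160: Sun/Thu  2161: Tue/Fri
Both conditions hold in: 2125, 2131, 2142, 2153, 2159 — 5.

5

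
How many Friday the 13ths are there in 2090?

2

Check the 13th of each month of 2090: Jan 13: Fri, Feb 13: Mon, Mar 13: Mon, Apr 13: Thu, May 13: Sat, Jun 13: Tue, Jul 13: Thu, Aug 13: Sun, Sep 13: Wed, Oct 13: Fri, Nov 13: Mon, Dec 13: Wed.
Friday occurs in January, October — 2 months.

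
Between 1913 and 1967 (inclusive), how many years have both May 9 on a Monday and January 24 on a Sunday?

2

Check each year's weekday for May 9 and January 24:
  1913: Fri/Fri  1914: Sat/Sat  1915: Sun/Sun  1916: Tue/Mon  1917: Wed/Wed  1918: Thu/Thu  1919: Fri/Fri  1920: Sun/Sat  1921: Mon/Mon  1922: Tue/Tue  1923: Wed/Wed  1924: Fri/Thu  1925: Sat/Sat  1926: Sun/Sun  …(27 more)…  1954: Sun/Sun  1955: Mon/Mon  1956: Wed/Tue  1957: Thu/Thu  1958: Fri/Fri  1959: Sat/Sat  1960: Mon/Sun ✓  1961: Tue/Tue  1962: Wed/Wed  1963: Thu/Thu  1964: Sat/Fri  1965: Sun/Sun  1966: Mon/Mon  1967: Tue/Tue
Both conditions hold in: 1932, 1960 — 2.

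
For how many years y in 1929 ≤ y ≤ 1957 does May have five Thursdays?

May has 31 days; it has five Thursdays when Thursday falls among the first (month-length − 28) days — i.e. when May 1 is one of Thursday/Wednesday/Tuesday.
May 1 by year: 1929:Wed✓ 1930:Thu✓ 1931:Fri 1932:Sun 1933:Mon 1934:Tue✓ 1935:Wed✓ 1936:Fri 1937:Sat 1938:Sun 1939:Mon 1940:Wed✓ 1941:Thu✓ 1942:Fri 1943:Sat 1944:Mon 1945:Tue✓ 1946:Wed✓ 1947:Thu✓ 1948:Sat 1949:Sun 1950:Mon 1951:Tue✓ 1952:Thu✓ 1953:Fri 1954:Sat 1955:Sun 1956:Tue✓ 1957:Wed✓
Years with five Thursdays: 1929, 1930, 1934, 1935, 1940, 1941, 1945, 1946, 1947, 1951, 1952, 1956, 1957 → 13.

13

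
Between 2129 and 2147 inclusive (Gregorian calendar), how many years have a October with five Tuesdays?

8

October has 31 days; it has five Tuesdays when Tuesday falls among the first (month-length − 28) days — i.e. when October 1 is one of Tuesday/Monday/Sunday.
October 1 by year: 2129:Sat 2130:Sun✓ 2131:Mon✓ 2132:Wed 2133:Thu 2134:Fri 2135:Sat 2136:Mon✓ 2137:Tue✓ 2138:Wed 2139:Thu 2140:Sat 2141:Sun✓ 2142:Mon✓ 2143:Tue✓ 2144:Thu 2145:Fri 2146:Sat 2147:Sun✓
Years with five Tuesdays: 2130, 2131, 2136, 2137, 2141, 2142, 2143, 2147 → 8.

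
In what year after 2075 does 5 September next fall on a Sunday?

2077

From one year to the next, a fixed date's weekday advances by 1, or by 2 when a Feb 29 lies between the two dates.
2075: September 5 is Thursday.
2076: Saturday (+2)
2077: Sunday (+1)
5 September falls on a Sunday in 2077.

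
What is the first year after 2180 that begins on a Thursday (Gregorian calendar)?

Jan 1 advances by 2 weekdays after a leap year and by 1 after a common year.
2180: Jan 1 is Saturday (leap).
2181: Monday
2182: Tuesday
2183: Wednesday
2184: Thursday (leap)
2184 begins on a Thursday

2184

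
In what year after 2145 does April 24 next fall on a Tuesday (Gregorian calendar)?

From one year to the next, a fixed date's weekday advances by 1, or by 2 when a Feb 29 lies between the two dates.
2145: April 24 is Saturday.
2146: Sunday (+1)
2147: Monday (+1)
2148: Wednesday (+2)
2149: Thursday (+1)
2150: Friday (+1)
2151: Saturday (+1)
2152: Monday (+2)
2153: Tuesday (+1)
April 24 falls on a Tuesday in 2153.

2153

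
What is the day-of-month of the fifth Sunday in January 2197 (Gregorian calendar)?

29

January 1, 2197 is a Sunday, so the first Sunday is the 1st.
The fifth Sunday is 1 + 28 = 29.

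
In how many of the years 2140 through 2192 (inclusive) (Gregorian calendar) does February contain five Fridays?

February has 28 days (29 in leap years); it has five Fridays when Friday falls among the first (month-length − 28) days — i.e. when February 1 is Friday in a leap year (never in a common year).
February 1 by year: 2140:Mon 2141:Wed 2142:Thu 2143:Fri 2144:Sat 2145:Mon 2146:Tue 2147:Wed 2148:Thu 2149:Sat 2150:Sun 2151:Mon 2152:Tue 2153:Thu 2154:Fri …(23 more)… 2178:Sun 2179:Mon 2180:Tue 2181:Thu 2182:Fri 2183:Sat 2184:Sun 2185:Tue 2186:Wed 2187:Thu 2188:Fri✓ 2189:Sun 2190:Mon 2191:Tue 2192:Wed
Years with five Fridays: 2160, 2188 → 2.

2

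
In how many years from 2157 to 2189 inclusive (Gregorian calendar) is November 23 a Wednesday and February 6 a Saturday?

Check each year's weekday for November 23 and February 6:
  2157: Wed/Sun  2158: Thu/Mon  2159: Fri/Tue  2160: Sun/Wed  2161: Mon/Fri  2162: Tue/Sat  2163: Wed/Sun  2164: Fri/Mon  2165: Sat/Wed  2166: Sun/Thu  2167: Mon/Fri  2168: Wed/Sat ✓  2169: Thu/Mon  2170: Fri/Tue  …(5 more)…  2176: Sat/Tue  2177: Sun/Thu  2178: Mon/Fri  2179: Tue/Sat  2180: Thu/Sun  2181: Fri/Tue  2182: Sat/Wed  2183: Sun/Thu  2184: Tue/Fri  2185: Wed/Sun  2186: Thu/Mon  2187: Fri/Tue  2188: Sun/Wed  2189: Mon/Fri
Both conditions hold in: 2168 — 1.

1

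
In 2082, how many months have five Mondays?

4

A month of length L has five Mondays iff its first Monday is on day ≤ L−28 (so day 1–3 in a 31-day month, 1–2 in a 30-day month, day 1 in a leap February).
Checking each month of 2082: Jan starts Thu (31d); Feb starts Sun (28d); Mar starts Sun (31d) ✓; Apr starts Wed (30d); May starts Fri (31d); Jun starts Mon (30d) ✓; Jul starts Wed (31d); Aug starts Sat (31d) ✓; Sep starts Tue (30d); Oct starts Thu (31d); Nov starts Sun (30d) ✓; Dec starts Tue (31d).
Five-Monday months: March, June, August, November → 4.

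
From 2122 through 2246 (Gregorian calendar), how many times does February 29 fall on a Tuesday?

4

Leap years in 2122–2246: 30 of them.
Feb 29 weekday advances by 5 (mod 7) from one leap year to the next four years later (or differs when a century non-leap intervenes).
Leap-day weekdays: 2124:Tue✓ 2128:Sun 2132:Fri 2136:Wed 2140:Mon 2144:Sat 2148:Thu 2152:Tue✓ 2156:Sun 2160:Fri 2164:Wed 2168:Mon 2172:Sat …(4 more)… 2192:Wed 2196:Mon 2204:Wed 2208:Mon 2212:Sat 2216:Thu 2220:Tue✓ 2224:Sun 2228:Fri 2232:Wed 2236:Mon 2240:Sat 2244:Thu
Tuesday: 2124, 2152, 2180, 2220 → 4.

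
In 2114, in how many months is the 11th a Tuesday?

Check the 11th of each month of 2114: Jan 11: Thu, Feb 11: Sun, Mar 11: Sun, Apr 11: Wed, May 11: Fri, Jun 11: Mon, Jul 11: Wed, Aug 11: Sat, Sep 11: Tue, Oct 11: Thu, Nov 11: Sun, Dec 11: Tue.
Tuesday occurs in September, December — 2 months.

2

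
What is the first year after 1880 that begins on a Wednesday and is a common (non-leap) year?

1890

Jan 1 advances by 2 weekdays after a leap year and by 1 after a common year.
1880: Jan 1 is Thursday (leap).
1881: Saturday
1882: Sunday
1883: Monday
1884: Tuesday (leap)
1885: Thursday
1886: Friday
1887: Saturday
1888: Sunday (leap)
1889: Tuesday
1890: Wednesday
1890 begins on a Wednesday and is a common year.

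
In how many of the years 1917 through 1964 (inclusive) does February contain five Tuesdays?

1

February has 28 days (29 in leap years); it has five Tuesdays when Tuesday falls among the first (month-length − 28) days — i.e. when February 1 is Tuesday in a leap year (never in a common year).
February 1 by year: 1917:Thu 1918:Fri 1919:Sat 1920:Sun 1921:Tue 1922:Wed 1923:Thu 1924:Fri 1925:Sun 1926:Mon 1927:Tue 1928:Wed 1929:Fri 1930:Sat 1931:Sun …(18 more)… 1950:Wed 1951:Thu 1952:Fri 1953:Sun 1954:Mon 1955:Tue 1956:Wed 1957:Fri 1958:Sat 1959:Sun 1960:Mon 1961:Wed 1962:Thu 1963:Fri 1964:Sat
Years with five Tuesdays: 1944 → 1.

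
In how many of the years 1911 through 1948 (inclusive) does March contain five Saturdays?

March has 31 days; it has five Saturdays when Saturday falls among the first (month-length − 28) days — i.e. when March 1 is one of Saturday/Friday/Thursday.
March 1 by year: 1911:Wed 1912:Fri✓ 1913:Sat✓ 1914:Sun 1915:Mon 1916:Wed 1917:Thu✓ 1918:Fri✓ 1919:Sat✓ 1920:Mon 1921:Tue 1922:Wed 1923:Thu✓ 1924:Sat✓ 1925:Sun …(8 more)… 1934:Thu✓ 1935:Fri✓ 1936:Sun 1937:Mon 1938:Tue 1939:Wed 1940:Fri✓ 1941:Sat✓ 1942:Sun 1943:Mon 1944:Wed 1945:Thu✓ 1946:Fri✓ 1947:Sat✓ 1948:Mon
Years with five Saturdays: 1912, 1913, 1917, 1918, 1919, 1923, 1924, 1928, 1929, 1930, 1934, 1935, 1940, 1941, 1945, 1946, 1947 → 17.

17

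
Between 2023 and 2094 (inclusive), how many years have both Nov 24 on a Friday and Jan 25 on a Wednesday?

Check each year's weekday for Nov 24 and Jan 25:
  2023: Fri/Wed ✓  2024: Sun/Thu  2025: Mon/Sat  2026: Tue/Sun  2027: Wed/Mon  2028: Fri/Tue  2029: Sat/Thu  2030: Sun/Fri  2031: Mon/Sat  2032: Wed/Sun  2033: Thu/Tue  2034: Fri/Wed ✓  2035: Sat/Thu  2036: Mon/Fri  …(44 more)…  2081: Mon/Sat  2082: Tue/Sun  2083: Wed/Mon  2084: Fri/Tue  2085: Sat/Thu  2086: Sun/Fri  2087: Mon/Sat  2088: Wed/Sun  2089: Thu/Tue  2090: Fri/Wed ✓  2091: Sat/Thu  2092: Mon/Fri  2093: Tue/Sun  2094: Wed/Mon
Both conditions hold in: 2023, 2034, 2045, 2051, 2062, 2073, 2079, 2090 — 8.

8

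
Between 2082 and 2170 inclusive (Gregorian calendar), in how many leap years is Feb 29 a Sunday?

3

Leap years in 2082–2170: 21 of them.
Feb 29 weekday advances by 5 (mod 7) from one leap year to the next four years later (or differs when a century non-leap intervenes).
Leap-day weekdays: 2084:Tue 2088:Sun✓ 2092:Fri 2096:Wed 2104:Fri 2108:Wed 2112:Mon 2116:Sat 2120:Thu 2124:Tue 2128:Sun✓ 2132:Fri 2136:Wed 2140:Mon 2144:Sat 2148:Thu 2152:Tue 2156:Sun✓ 2160:Fri 2164:Wed 2168:Mon
Sunday: 2088, 2128, 2156 → 3.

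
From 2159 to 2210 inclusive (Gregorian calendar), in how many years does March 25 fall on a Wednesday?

8

Track March 25's weekday year by year (advancing +1, or +2 across a Feb 29):
  2159: Sun  2160: Tue (+2)  2161: Wed (+1) ✓  2162: Thu (+1)  2163: Fri (+1)
  2164: Sun (+2)  2165: Mon (+1)  2166: Tue (+1)  2167: Wed (+1) ✓  2168: Fri (+2)
  2169: Sat (+1)  2170: Sun (+1)  2171: Mon (+1)  2172: Wed (+2) ✓  … (24 more years) …
  2197: Sat (+1)  2198: Sun (+1)  2199: Mon (+1)  2200: Tue (+1)  2201: Wed (+1) ✓
  2202: Thu (+1)  2203: Fri (+1)  2204: Sun (+2)  2205: Mon (+1)  2206: Tue (+1)
  2207: Wed (+1) ✓  2208: Fri (+2)  2209: Sat (+1)  2210: Sun (+1)
Wednesday years: 2161, 2167, 2172, 2178, 2189, 2195, 2201, 2207 — 8 in total.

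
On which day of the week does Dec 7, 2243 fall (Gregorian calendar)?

Thursday

January 1, 2243 is a Sunday.
December 7 is day 341 of the year, i.e. 340 days after Jan 1.
340 mod 7 = 4, so advance 4 weekdays from Sunday: Thursday.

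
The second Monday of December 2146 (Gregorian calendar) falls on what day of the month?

December 1, 2146 is a Thursday, so the first Monday is the 5th.
The second Monday is 5 + 7 = 12.

12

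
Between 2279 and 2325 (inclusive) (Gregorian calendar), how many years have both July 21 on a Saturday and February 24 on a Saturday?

Check each year's weekday for July 21 and February 24:
  2279: Mon/Mon  2280: Wed/Tue  2281: Thu/Thu  2282: Fri/Fri  2283: Sat/Sat ✓  2284: Mon/Sun  2285: Tue/Tue  2286: Wed/Wed  2287: Thu/Thu  2288: Sat/Fri  2289: Sun/Sun  2290: Mon/Mon  2291: Tue/Tue  2292: Thu/Wed  …(19 more)…  2312: Sun/Sat  2313: Mon/Mon  2314: Tue/Tue  2315: Wed/Wed  2316: Fri/Thu  2317: Sat/Sat ✓  2318: Sun/Sun  2319: Mon/Mon  2320: Wed/Tue  2321: Thu/Thu  2322: Fri/Fri  2323: Sat/Sat ✓  2324: Mon/Sun  2325: Tue/Tue
Both conditions hold in: 2283, 2294, 2300, 2306, 2317, 2323 — 6.

6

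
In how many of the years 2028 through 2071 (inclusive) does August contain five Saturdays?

August has 31 days; it has five Saturdays when Saturday falls among the first (month-length − 28) days — i.e. when August 1 is one of Saturday/Friday/Thursday.
August 1 by year: 2028:Tue 2029:Wed 2030:Thu✓ 2031:Fri✓ 2032:Sun 2033:Mon 2034:Tue 2035:Wed 2036:Fri✓ 2037:Sat✓ 2038:Sun 2039:Mon 2040:Wed 2041:Thu✓ 2042:Fri✓ …(14 more)… 2057:Wed 2058:Thu✓ 2059:Fri✓ 2060:Sun 2061:Mon 2062:Tue 2063:Wed 2064:Fri✓ 2065:Sat✓ 2066:Sun 2067:Mon 2068:Wed 2069:Thu✓ 2070:Fri✓ 2071:Sat✓
Years with five Saturdays: 2030, 2031, 2036, 2037, 2041, 2042, 2043, 2047, 2048, 2052, 2053, 2054, 2058, 2059, 2064, 2065, 2069, 2070, 2071 → 19.

19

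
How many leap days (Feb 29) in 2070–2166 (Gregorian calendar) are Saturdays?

3

Leap years in 2070–2166: 23 of them.
Feb 29 weekday advances by 5 (mod 7) from one leap year to the next four years later (or differs when a century non-leap intervenes).
Leap-day weekdays: 2072:Mon 2076:Sat✓ 2080:Thu 2084:Tue 2088:Sun 2092:Fri 2096:Wed 2104:Fri 2108:Wed 2112:Mon 2116:Sat✓ 2120:Thu 2124:Tue 2128:Sun 2132:Fri 2136:Wed 2140:Mon 2144:Sat✓ 2148:Thu 2152:Tue 2156:Sun 2160:Fri 2164:Wed
Saturday: 2076, 2116, 2144 → 3.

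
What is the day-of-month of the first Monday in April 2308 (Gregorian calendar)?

6

April 1, 2308 is a Wednesday, so the first Monday is the 6th.
The first Monday is 6 + 0 = 6.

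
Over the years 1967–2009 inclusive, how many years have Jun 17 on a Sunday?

Track Jun 17's weekday year by year (advancing +1, or +2 across a Feb 29):
  1967: Sat  1968: Mon (+2)  1969: Tue (+1)  1970: Wed (+1)  1971: Thu (+1)
  1972: Sat (+2)  1973: Sun (+1) ✓  1974: Mon (+1)  1975: Tue (+1)  1976: Thu (+2)
  1977: Fri (+1)  1978: Sat (+1)  1979: Sun (+1) ✓  1980: Tue (+2)  … (15 more years) …
  1996: Mon (+2)  1997: Tue (+1)  1998: Wed (+1)  1999: Thu (+1)  2000: Sat (+2)
  2001: Sun (+1) ✓  2002: Mon (+1)  2003: Tue (+1)  2004: Thu (+2)  2005: Fri (+1)
  2006: Sat (+1)  2007: Sun (+1) ✓  2008: Tue (+2)  2009: Wed (+1)
Sunday years: 1973, 1979, 1984, 1990, 2001, 2007 — 6 in total.

6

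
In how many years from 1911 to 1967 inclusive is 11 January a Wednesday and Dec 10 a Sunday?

7

Check each year's weekday for 11 January and Dec 10:
  1911: Wed/Sun ✓  1912: Thu/Tue  1913: Sat/Wed  1914: Sun/Thu  1915: Mon/Fri  1916: Tue/Sun  1917: Thu/Mon  1918: Fri/Tue  1919: Sat/Wed  1920: Sun/Fri  1921: Tue/Sat  1922: Wed/Sun ✓  1923: Thu/Mon  1924: Fri/Wed  …(29 more)…  1954: Mon/Fri  1955: Tue/Sat  1956: Wed/Mon  1957: Fri/Tue  1958: Sat/Wed  1959: Sun/Thu  1960: Mon/Sat  1961: Wed/Sun ✓  1962: Thu/Mon  1963: Fri/Tue  1964: Sat/Thu  1965: Mon/Fri  1966: Tue/Sat  1967: Wed/Sun ✓
Both conditions hold in: 1911, 1922, 1933, 1939, 1950, 1961, 1967 — 7.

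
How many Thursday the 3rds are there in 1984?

1

Check the 3rd of each month of 1984: Jan 3: Tue, Feb 3: Fri, Mar 3: Sat, Apr 3: Tue, May 3: Thu, Jun 3: Sun, Jul 3: Tue, Aug 3: Fri, Sep 3: Mon, Oct 3: Wed, Nov 3: Sat, Dec 3: Mon.
Thursday occurs in May — 1 month.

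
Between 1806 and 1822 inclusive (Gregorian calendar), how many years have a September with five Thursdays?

September has 30 days; it has five Thursdays when Thursday falls among the first (month-length − 28) days — i.e. when September 1 is one of Thursday/Wednesday.
September 1 by year: 1806:Mon 1807:Tue 1808:Thu✓ 1809:Fri 1810:Sat 1811:Sun 1812:Tue 1813:Wed✓ 1814:Thu✓ 1815:Fri 1816:Sun 1817:Mon 1818:Tue 1819:Wed✓ 1820:Fri 1821:Sat 1822:Sun
Years with five Thursdays: 1808, 1813, 1814, 1819 → 4.

4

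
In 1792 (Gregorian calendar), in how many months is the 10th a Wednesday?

1

Check the 10th of each month of 1792: Jan 10: Tue, Feb 10: Fri, Mar 10: Sat, Apr 10: Tue, May 10: Thu, Jun 10: Sun, Jul 10: Tue, Aug 10: Fri, Sep 10: Mon, Oct 10: Wed, Nov 10: Sat, Dec 10: Mon.
Wednesday occurs in October — 1 month.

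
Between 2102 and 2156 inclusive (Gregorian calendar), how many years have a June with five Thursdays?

June has 30 days; it has five Thursdays when Thursday falls among the first (month-length − 28) days — i.e. when June 1 is one of Thursday/Wednesday.
June 1 by year: 2102:Thu✓ 2103:Fri 2104:Sun 2105:Mon 2106:Tue 2107:Wed✓ 2108:Fri 2109:Sat 2110:Sun 2111:Mon 2112:Wed✓ 2113:Thu✓ 2114:Fri 2115:Sat 2116:Mon …(25 more)… 2142:Fri 2143:Sat 2144:Mon 2145:Tue 2146:Wed✓ 2147:Thu✓ 2148:Sat 2149:Sun 2150:Mon 2151:Tue 2152:Thu✓ 2153:Fri 2154:Sat 2155:Sun 2156:Tue
Years with five Thursdays: 2102, 2107, 2112, 2113, 2118, 2119, 2124, 2129, 2130, 2135, 2140, 2141, 2146, 2147, 2152 → 15.

15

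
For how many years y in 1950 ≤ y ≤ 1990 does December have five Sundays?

18

December has 31 days; it has five Sundays when Sunday falls among the first (month-length − 28) days — i.e. when December 1 is one of Sunday/Saturday/Friday.
December 1 by year: 1950:Fri✓ 1951:Sat✓ 1952:Mon 1953:Tue 1954:Wed 1955:Thu 1956:Sat✓ 1957:Sun✓ 1958:Mon 1959:Tue 1960:Thu 1961:Fri✓ 1962:Sat✓ 1963:Sun✓ 1964:Tue …(11 more)… 1976:Wed 1977:Thu 1978:Fri✓ 1979:Sat✓ 1980:Mon 1981:Tue 1982:Wed 1983:Thu 1984:Sat✓ 1985:Sun✓ 1986:Mon 1987:Tue 1988:Thu 1989:Fri✓ 1990:Sat✓
Years with five Sundays: 1950, 1951, 1956, 1957, 1961, 1962, 1963, 1967, 1968, 1972, 1973, 1974, 1978, 1979, 1984, 1985, 1989, 1990 → 18.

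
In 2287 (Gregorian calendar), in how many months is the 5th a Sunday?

1

Check the 5th of each month of 2287: Jan 5: Wed, Feb 5: Sat, Mar 5: Sat, Apr 5: Tue, May 5: Thu, Jun 5: Sun, Jul 5: Tue, Aug 5: Fri, Sep 5: Mon, Oct 5: Wed, Nov 5: Sat, Dec 5: Mon.
Sunday occurs in June — 1 month.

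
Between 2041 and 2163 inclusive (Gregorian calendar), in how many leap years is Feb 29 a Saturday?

Leap years in 2041–2163: 29 of them.
Feb 29 weekday advances by 5 (mod 7) from one leap year to the next four years later (or differs when a century non-leap intervenes).
Leap-day weekdays: 2044:Mon 2048:Sat✓ 2052:Thu 2056:Tue 2060:Sun 2064:Fri 2068:Wed 2072:Mon 2076:Sat✓ 2080:Thu 2084:Tue 2088:Sun 2092:Fri …(3 more)… 2112:Mon 2116:Sat✓ 2120:Thu 2124:Tue 2128:Sun 2132:Fri 2136:Wed 2140:Mon 2144:Sat✓ 2148:Thu 2152:Tue 2156:Sun 2160:Fri
Saturday: 2048, 2076, 2116, 2144 → 4.

4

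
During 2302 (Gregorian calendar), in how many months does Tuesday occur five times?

A month of length L has five Tuesdays iff its first Tuesday is on day ≤ L−28 (so day 1–3 in a 31-day month, 1–2 in a 30-day month, day 1 in a leap February).
Checking each month of 2302: Jan starts Wed (31d); Feb starts Sat (28d); Mar starts Sat (31d); Apr starts Tue (30d) ✓; May starts Thu (31d); Jun starts Sun (30d); Jul starts Tue (31d) ✓; Aug starts Fri (31d); Sep starts Mon (30d) ✓; Oct starts Wed (31d); Nov starts Sat (30d); Dec starts Mon (31d) ✓.
Five-Tuesday months: April, July, September, December → 4.

4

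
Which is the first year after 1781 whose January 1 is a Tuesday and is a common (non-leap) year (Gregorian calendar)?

Jan 1 advances by 2 weekdays after a leap year and by 1 after a common year.
1781: Jan 1 is Monday.
1782: Tuesday
1782 begins on a Tuesday and is a common year.

1782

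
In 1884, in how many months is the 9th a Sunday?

2

Check the 9th of each month of 1884: Jan 9: Wed, Feb 9: Sat, Mar 9: Sun, Apr 9: Wed, May 9: Fri, Jun 9: Mon, Jul 9: Wed, Aug 9: Sat, Sep 9: Tue, Oct 9: Thu, Nov 9: Sun, Dec 9: Tue.
Sunday occurs in March, November — 2 months.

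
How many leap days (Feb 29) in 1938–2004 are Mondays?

Leap years in 1938–2004: 17 of them.
Feb 29 weekday advances by 5 (mod 7) from one leap year to the next four years later (or differs when a century non-leap intervenes).
Leap-day weekdays: 1940:Thu 1944:Tue 1948:Sun 1952:Fri 1956:Wed 1960:Mon✓ 1964:Sat 1968:Thu 1972:Tue 1976:Sun 1980:Fri 1984:Wed 1988:Mon✓ 1992:Sat 1996:Thu 2000:Tue 2004:Sun
Monday: 1960, 1988 → 2.

2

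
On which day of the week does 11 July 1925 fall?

Saturday

January 1, 1925 is a Thursday.
July 11 is day 192 of the year, i.e. 191 days after Jan 1.
191 mod 7 = 2, so advance 2 weekdays from Thursday: Saturday.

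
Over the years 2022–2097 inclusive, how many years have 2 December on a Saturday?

11

Track 2 December's weekday year by year (advancing +1, or +2 across a Feb 29):
  2022: Fri  2023: Sat (+1) ✓  2024: Mon (+2)  2025: Tue (+1)  2026: Wed (+1)
  2027: Thu (+1)  2028: Sat (+2) ✓  2029: Sun (+1)  2030: Mon (+1)  2031: Tue (+1)
  2032: Thu (+2)  2033: Fri (+1)  2034: Sat (+1) ✓  2035: Sun (+1)  … (48 more years) …
  2084: Sat (+2) ✓  2085: Sun (+1)  2086: Mon (+1)  2087: Tue (+1)  2088: Thu (+2)
  2089: Fri (+1)  2090: Sat (+1) ✓  2091: Sun (+1)  2092: Tue (+2)  2093: Wed (+1)
  2094: Thu (+1)  2095: Fri (+1)  2096: Sun (+2)  2097: Mon (+1)
Saturday years: 2023, 2028, 2034, 2045, 2051, 2056, 2062, 2073, 2079, 2084, 2090 — 11 in total.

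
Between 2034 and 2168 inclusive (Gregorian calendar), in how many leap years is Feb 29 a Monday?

5

Leap years in 2034–2168: 33 of them.
Feb 29 weekday advances by 5 (mod 7) from one leap year to the next four years later (or differs when a century non-leap intervenes).
Leap-day weekdays: 2036:Fri 2040:Wed 2044:Mon✓ 2048:Sat 2052:Thu 2056:Tue 2060:Sun 2064:Fri 2068:Wed 2072:Mon✓ 2076:Sat 2080:Thu 2084:Tue …(7 more)… 2120:Thu 2124:Tue 2128:Sun 2132:Fri 2136:Wed 2140:Mon✓ 2144:Sat 2148:Thu 2152:Tue 2156:Sun 2160:Fri 2164:Wed 2168:Mon✓
Monday: 2044, 2072, 2112, 2140, 2168 → 5.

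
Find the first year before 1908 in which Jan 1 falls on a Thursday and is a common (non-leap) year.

Jan 1 advances by 2 weekdays after a leap year and by 1 after a common year.
1908: Jan 1 is Wednesday (leap).
1907: Tuesday
1906: Monday
1905: Sunday
1904: Friday (leap)
1903: Thursday
1903 begins on a Thursday and is a common year.

1903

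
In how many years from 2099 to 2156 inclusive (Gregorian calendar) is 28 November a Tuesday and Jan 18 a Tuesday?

Check each year's weekday for 28 November and Jan 18:
  2099: Sat/Sun  2100: Sun/Mon  2101: Mon/Tue  2102: Tue/Wed  2103: Wed/Thu  2104: Fri/Fri  2105: Sat/Sun  2106: Sun/Mon  2107: Mon/Tue  2108: Wed/Wed  2109: Thu/Fri  2110: Fri/Sat  2111: Sat/Sun  2112: Mon/Mon  …(30 more)…  2143: Thu/Fri  2144: Sat/Sat  2145: Sun/Mon  2146: Mon/Tue  2147: Tue/Wed  2148: Thu/Thu  2149: Fri/Sat  2150: Sat/Sun  2151: Sun/Mon  2152: Tue/Tue ✓  2153: Wed/Thu  2154: Thu/Fri  2155: Fri/Sat  2156: Sun/Sun
Both conditions hold in: 2124, 2152 — 2.

2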